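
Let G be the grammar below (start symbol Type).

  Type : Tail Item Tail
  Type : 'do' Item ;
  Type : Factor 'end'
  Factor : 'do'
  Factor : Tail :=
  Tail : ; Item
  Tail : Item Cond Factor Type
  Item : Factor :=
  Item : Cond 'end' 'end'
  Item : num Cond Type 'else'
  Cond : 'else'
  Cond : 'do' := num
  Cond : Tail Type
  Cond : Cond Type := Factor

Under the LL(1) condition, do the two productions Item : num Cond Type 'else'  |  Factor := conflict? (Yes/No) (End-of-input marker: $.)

FIRST(num Cond Type 'else') = { num } and FIRST(Factor :=) = { 'do', 'else', ;, num }.
Both contain num, so the two alternatives are not disjoint — LL(1) conflict.

Yes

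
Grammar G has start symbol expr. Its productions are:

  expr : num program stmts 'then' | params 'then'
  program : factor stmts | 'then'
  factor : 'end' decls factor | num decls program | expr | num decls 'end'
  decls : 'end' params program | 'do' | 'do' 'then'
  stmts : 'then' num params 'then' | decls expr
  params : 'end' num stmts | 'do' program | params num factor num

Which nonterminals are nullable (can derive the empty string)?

No nonterminal has an empty production or an RHS whose symbols are all nullable.

{ } (none)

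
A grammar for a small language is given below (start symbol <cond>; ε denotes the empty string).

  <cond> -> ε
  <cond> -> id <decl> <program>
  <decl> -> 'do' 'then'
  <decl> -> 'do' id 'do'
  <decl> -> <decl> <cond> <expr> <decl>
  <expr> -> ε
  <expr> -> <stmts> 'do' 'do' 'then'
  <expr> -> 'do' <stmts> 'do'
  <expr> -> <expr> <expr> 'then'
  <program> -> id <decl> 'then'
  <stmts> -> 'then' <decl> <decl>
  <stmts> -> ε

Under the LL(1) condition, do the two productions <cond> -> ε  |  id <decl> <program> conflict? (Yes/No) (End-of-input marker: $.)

FIRST(ε) = { ε } and FIRST(id <decl> <program>) = { id }.
The first is nullable but FOLLOW(<cond>) = { $, 'do', 'then' } is disjoint from FIRST of the second.

No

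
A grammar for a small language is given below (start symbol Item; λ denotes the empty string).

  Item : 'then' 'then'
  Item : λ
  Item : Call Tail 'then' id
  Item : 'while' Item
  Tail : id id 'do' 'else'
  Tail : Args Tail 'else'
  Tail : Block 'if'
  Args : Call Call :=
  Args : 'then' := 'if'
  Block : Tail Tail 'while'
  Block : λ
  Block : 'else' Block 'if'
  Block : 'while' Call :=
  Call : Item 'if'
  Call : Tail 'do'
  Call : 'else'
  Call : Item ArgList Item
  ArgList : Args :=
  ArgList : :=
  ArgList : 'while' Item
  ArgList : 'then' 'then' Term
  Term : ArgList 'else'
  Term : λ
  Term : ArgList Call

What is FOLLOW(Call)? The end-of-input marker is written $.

{ 'else', 'if', 'then', 'while', :=, id }

In Item : Call Tail 'then' id: add FIRST(Tail 'then' id) = { 'else', 'if', 'then', 'while', :=, id }.
In Args : Call Call :=: add FIRST(Call :=) = { 'else', 'if', 'then', 'while', :=, id }.
In Args : Call Call :=: add FIRST(:=) = { := }.
In Block : 'while' Call :=: add FIRST(:=) = { := }.
In Term : ArgList Call: Call is at the end, add FOLLOW(Term) = { 'else', 'if', 'then', 'while', :=, id }.
Union: FOLLOW(Call) = { 'else', 'if', 'then', 'while', :=, id }.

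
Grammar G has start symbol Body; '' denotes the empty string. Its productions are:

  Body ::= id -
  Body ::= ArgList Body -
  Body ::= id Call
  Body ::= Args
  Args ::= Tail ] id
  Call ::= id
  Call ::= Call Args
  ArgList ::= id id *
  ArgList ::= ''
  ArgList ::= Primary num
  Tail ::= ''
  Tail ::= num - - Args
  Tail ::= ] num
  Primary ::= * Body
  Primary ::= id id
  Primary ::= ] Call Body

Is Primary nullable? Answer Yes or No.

No

Nullable nonterminals: ArgList, Tail.
No production of Primary has an RHS whose symbols are all nullable, so Primary is not nullable.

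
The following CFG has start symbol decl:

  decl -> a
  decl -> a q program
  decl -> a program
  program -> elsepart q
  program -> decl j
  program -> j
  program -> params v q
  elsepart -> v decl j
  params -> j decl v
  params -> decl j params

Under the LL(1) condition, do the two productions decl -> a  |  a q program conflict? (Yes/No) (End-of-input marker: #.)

FIRST(a) = { a } and FIRST(a q program) = { a }.
Both contain a, so the two alternatives are not disjoint — LL(1) conflict.

Yes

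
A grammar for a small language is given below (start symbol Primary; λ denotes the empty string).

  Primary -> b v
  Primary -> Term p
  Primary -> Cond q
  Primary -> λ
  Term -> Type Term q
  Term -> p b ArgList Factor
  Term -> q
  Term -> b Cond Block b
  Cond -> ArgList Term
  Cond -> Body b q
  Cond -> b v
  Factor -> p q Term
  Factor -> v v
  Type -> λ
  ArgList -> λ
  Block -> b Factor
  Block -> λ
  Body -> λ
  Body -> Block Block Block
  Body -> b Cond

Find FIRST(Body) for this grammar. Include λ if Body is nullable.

Body -> λ contributes λ.
From Body -> Block Block Block: Block, Block, Block nullable, take FIRST(Block) ∪ FIRST(Block) ∪ FIRST(Block) = { b }; also λ since the whole RHS is nullable.
Body -> b Cond contributes {b}.
Union: FIRST(Body) = { b, λ }.

{ b, λ }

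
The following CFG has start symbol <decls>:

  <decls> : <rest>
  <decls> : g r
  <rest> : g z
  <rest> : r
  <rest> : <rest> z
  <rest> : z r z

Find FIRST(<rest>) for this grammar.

<rest> : g z contributes {g}.
<rest> : r contributes {r}.
From <rest> : <rest> z: add FIRST(<rest>) = { g, r, z }.
<rest> : z r z contributes {z}.
Union: FIRST(<rest>) = { g, r, z }.

{ g, r, z }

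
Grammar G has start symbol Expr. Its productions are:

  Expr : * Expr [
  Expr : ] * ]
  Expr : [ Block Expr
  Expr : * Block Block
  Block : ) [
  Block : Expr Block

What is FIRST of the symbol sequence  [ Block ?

[ is a terminal; add {[} and stop.

{ [ }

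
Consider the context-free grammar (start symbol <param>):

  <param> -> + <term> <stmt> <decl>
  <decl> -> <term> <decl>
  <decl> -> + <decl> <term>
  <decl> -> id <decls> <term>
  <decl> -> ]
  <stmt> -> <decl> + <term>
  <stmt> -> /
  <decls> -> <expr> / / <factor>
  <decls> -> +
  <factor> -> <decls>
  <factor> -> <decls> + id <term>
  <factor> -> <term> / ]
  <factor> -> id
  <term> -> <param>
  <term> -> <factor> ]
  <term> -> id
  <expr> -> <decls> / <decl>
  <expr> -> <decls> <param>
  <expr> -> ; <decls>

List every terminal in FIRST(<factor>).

From <factor> -> <decls>: add FIRST(<decls>) = { +, ; }.
From <factor> -> <decls> + id <term>: add FIRST(<decls>) = { +, ; }.
From <factor> -> <term> / ]: add FIRST(<term>) = { +, ;, id }.
<factor> -> id contributes {id}.
Union: FIRST(<factor>) = { +, ;, id }.

{ +, ;, id }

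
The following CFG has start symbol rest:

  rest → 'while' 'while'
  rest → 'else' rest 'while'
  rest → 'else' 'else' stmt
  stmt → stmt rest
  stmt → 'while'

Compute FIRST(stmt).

{ 'while' }

From stmt → stmt rest: add FIRST(stmt) = { 'while' }.
stmt → 'while' contributes {'while'}.
Union: FIRST(stmt) = { 'while' }.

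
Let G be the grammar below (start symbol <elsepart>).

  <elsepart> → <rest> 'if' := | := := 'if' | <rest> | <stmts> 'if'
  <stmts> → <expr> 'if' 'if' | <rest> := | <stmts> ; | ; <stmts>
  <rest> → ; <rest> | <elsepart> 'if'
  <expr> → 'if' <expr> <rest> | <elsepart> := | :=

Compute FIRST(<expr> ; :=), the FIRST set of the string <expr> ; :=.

{ 'if', :=, ; }

Add FIRST(<expr>) = { 'if', :=, ; }; <expr> is not nullable, stop.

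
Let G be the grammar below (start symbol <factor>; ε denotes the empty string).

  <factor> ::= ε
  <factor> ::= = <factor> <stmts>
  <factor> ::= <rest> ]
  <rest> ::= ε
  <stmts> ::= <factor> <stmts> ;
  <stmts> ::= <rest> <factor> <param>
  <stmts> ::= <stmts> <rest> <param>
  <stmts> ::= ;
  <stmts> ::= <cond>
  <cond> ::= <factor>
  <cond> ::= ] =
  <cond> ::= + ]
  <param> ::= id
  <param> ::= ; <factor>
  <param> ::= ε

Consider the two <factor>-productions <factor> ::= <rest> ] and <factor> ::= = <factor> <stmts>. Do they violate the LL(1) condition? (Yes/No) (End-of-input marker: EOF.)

FIRST(<rest> ]) = { ] } and FIRST(= <factor> <stmts>) = { = }.
The FIRST sets are disjoint and neither alternative is nullable — no conflict.

No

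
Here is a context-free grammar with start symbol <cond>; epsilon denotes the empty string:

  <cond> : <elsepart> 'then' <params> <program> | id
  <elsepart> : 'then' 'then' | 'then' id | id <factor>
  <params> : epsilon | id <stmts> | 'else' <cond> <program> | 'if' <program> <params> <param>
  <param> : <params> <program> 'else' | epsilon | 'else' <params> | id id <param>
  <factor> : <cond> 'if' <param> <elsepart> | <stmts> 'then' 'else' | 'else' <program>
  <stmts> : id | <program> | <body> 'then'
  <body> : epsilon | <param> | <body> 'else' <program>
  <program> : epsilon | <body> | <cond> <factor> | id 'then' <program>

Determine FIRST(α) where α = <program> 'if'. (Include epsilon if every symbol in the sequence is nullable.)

Add FIRST(<program>)\{epsilon} = { 'else', 'if', 'then', id }; <program> is nullable, continue.
'if' is a terminal; add {'if'} and stop.

{ 'else', 'if', 'then', id }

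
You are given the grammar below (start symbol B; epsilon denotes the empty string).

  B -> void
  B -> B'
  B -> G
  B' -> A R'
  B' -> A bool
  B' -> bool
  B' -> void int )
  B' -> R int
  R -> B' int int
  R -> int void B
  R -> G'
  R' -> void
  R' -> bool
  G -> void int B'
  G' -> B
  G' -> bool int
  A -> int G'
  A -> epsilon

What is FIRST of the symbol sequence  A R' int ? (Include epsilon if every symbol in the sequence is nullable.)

Add FIRST(A)\{epsilon} = { int }; A is nullable, continue.
Add FIRST(R') = { bool, void }; R' is not nullable, stop.

{ bool, int, void }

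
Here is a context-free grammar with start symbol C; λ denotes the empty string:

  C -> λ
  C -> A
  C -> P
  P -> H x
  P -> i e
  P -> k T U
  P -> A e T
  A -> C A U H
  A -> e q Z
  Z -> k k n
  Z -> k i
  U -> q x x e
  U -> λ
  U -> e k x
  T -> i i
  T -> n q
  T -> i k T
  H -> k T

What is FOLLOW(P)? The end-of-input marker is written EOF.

{ EOF, e, i, k }

In C -> P: P is at the end, add FOLLOW(C) = { EOF, e, i, k }.
Union: FOLLOW(P) = { EOF, e, i, k }.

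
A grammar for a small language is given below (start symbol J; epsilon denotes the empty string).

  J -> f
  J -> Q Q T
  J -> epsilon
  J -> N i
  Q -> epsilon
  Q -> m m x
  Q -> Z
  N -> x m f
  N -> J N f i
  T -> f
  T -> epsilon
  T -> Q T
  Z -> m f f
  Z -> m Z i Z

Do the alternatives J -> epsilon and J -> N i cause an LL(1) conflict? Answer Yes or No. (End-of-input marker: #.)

Yes

FIRST(epsilon) = { epsilon } and FIRST(N i) = { f, m, x }.
The first alternative is nullable and FOLLOW(J) = { #, f, m, x } shares f with FIRST of the second — conflict.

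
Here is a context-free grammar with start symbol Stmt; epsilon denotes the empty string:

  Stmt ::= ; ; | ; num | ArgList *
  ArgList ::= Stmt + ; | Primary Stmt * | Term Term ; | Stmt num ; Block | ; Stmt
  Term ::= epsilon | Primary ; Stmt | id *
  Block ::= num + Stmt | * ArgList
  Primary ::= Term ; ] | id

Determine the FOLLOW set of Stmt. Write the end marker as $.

Stmt is the start symbol, so $ ∈ FOLLOW(Stmt).
In ArgList ::= Stmt + ;: add FIRST(+ ;) = { + }.
In ArgList ::= Primary Stmt *: add FIRST(*) = { * }.
In ArgList ::= Stmt num ; Block: add FIRST(num ; Block) = { num }.
In ArgList ::= ; Stmt: Stmt is at the end, add FOLLOW(ArgList) = { * }.
In Term ::= Primary ; Stmt: Stmt is at the end, add FOLLOW(Term) = { ;, id }.
In Block ::= num + Stmt: Stmt is at the end, add FOLLOW(Block) = { * }.
Union: FOLLOW(Stmt) = { $, *, +, ;, id, num }.

{ $, *, +, ;, id, num }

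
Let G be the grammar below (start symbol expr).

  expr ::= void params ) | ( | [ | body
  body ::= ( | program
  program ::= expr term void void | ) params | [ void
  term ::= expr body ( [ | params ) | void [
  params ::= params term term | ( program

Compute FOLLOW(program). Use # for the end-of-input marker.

In body ::= program: program is at the end, add FOLLOW(body) = { #, (, ), [, void }.
In params ::= ( program: program is at the end, add FOLLOW(params) = { #, (, ), [, void }.
Union: FOLLOW(program) = { #, (, ), [, void }.

{ #, (, ), [, void }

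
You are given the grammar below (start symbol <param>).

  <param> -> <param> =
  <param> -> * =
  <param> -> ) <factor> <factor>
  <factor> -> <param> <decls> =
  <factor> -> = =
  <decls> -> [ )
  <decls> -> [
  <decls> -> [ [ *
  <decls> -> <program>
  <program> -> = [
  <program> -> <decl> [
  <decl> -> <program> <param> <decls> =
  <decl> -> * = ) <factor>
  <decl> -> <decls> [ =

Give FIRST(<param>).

From <param> -> <param> =: add FIRST(<param>) = { ), * }.
<param> -> * = contributes {*}.
<param> -> ) <factor> <factor> contributes {)}.
Union: FIRST(<param>) = { ), * }.

{ ), * }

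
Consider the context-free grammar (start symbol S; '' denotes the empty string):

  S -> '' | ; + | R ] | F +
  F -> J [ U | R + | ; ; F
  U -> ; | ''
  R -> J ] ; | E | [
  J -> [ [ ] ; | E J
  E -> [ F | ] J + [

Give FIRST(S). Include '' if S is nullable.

{ ;, [, ], '' }

S -> '' contributes ''.
S -> ; + contributes {;}.
From S -> R ]: add FIRST(R) = { [, ] }.
From S -> F +: add FIRST(F) = { ;, [, ] }.
Union: FIRST(S) = { ;, [, ], '' }.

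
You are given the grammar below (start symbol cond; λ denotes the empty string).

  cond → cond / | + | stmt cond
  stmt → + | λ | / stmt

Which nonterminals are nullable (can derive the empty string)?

{ stmt }

Directly nullable (have an λ-production): stmt.
No other nonterminal has a production whose RHS symbols are all nullable.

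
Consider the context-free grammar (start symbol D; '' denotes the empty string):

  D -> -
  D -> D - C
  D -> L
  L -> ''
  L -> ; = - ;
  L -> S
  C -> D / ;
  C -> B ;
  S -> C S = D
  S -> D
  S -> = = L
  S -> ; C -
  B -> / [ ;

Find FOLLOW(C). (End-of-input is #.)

{ #, -, /, ;, = }

In D -> D - C: C is at the end, add FOLLOW(D) = { #, -, /, = }.
In S -> C S = D: add FIRST(S = D) = { -, /, ;, = }.
In S -> ; C -: add FIRST(-) = { - }.
Union: FOLLOW(C) = { #, -, /, ;, = }.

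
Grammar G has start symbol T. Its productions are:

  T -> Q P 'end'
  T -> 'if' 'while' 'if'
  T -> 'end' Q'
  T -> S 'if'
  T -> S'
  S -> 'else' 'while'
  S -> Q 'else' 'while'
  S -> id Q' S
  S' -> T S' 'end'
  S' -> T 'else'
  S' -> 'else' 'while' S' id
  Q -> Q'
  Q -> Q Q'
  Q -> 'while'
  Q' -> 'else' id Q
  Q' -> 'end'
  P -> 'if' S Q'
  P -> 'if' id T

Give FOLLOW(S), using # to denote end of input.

{ 'else', 'end', 'if' }

In T -> S 'if': add FIRST('if') = { 'if' }.
In S -> id Q' S: S is at the end, add FOLLOW(S) = { 'else', 'end', 'if' }.
In P -> 'if' S Q': add FIRST(Q') = { 'else', 'end' }.
Union: FOLLOW(S) = { 'else', 'end', 'if' }.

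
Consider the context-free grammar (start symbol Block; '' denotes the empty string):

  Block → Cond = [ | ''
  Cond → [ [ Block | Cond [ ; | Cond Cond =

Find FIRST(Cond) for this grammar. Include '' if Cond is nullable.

{ [ }

Cond → [ [ Block contributes {[}.
From Cond → Cond [ ;: add FIRST(Cond) = { [ }.
From Cond → Cond Cond =: add FIRST(Cond) = { [ }.
Union: FIRST(Cond) = { [ }.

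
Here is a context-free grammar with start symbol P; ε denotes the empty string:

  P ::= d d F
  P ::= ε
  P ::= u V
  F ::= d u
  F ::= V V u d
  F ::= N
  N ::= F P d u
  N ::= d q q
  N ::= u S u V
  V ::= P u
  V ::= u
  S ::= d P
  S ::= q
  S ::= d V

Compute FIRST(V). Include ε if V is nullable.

{ d, u }

From V ::= P u: P nullable, take FIRST(P) ∪ {u} = { d, u }.
V ::= u contributes {u}.
Union: FIRST(V) = { d, u }.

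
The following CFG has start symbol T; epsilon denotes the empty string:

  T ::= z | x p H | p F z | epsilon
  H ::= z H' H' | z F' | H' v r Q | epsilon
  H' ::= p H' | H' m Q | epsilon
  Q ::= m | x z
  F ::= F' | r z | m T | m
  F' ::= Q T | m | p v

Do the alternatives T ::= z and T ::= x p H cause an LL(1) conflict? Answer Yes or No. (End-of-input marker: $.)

FIRST(z) = { z } and FIRST(x p H) = { x }.
The FIRST sets are disjoint and neither alternative is nullable — no conflict.

No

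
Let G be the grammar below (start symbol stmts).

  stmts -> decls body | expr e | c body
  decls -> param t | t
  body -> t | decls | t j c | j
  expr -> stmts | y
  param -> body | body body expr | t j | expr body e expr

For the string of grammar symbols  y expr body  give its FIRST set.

{ y }

y is a terminal; add {y} and stop.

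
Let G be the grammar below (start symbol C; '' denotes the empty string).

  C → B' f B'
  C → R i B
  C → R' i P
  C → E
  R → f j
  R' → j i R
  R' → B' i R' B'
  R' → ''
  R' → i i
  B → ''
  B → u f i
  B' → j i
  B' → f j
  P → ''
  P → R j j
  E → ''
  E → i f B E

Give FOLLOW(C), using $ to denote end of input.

C is the start symbol, so $ ∈ FOLLOW(C).
Union: FOLLOW(C) = { $ }.

{ $ }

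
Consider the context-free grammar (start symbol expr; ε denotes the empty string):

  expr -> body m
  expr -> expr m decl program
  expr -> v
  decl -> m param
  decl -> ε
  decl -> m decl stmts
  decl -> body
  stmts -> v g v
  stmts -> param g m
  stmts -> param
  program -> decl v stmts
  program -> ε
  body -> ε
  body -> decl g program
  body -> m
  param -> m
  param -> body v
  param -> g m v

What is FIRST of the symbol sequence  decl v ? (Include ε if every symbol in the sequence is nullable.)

Add FIRST(decl)\{ε} = { g, m }; decl is nullable, continue.
v is a terminal; add {v} and stop.

{ g, m, v }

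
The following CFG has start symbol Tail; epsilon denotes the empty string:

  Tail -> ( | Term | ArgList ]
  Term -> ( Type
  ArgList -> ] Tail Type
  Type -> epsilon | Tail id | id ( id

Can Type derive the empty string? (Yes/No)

Yes

Type has an epsilon-production, so Type ⇒ epsilon.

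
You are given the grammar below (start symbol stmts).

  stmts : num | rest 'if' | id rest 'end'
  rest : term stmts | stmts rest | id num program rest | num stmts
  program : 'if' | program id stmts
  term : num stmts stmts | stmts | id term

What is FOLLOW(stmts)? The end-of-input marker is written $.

{ $, 'end', 'if', id, num }

stmts is the start symbol, so $ ∈ FOLLOW(stmts).
In rest : term stmts: stmts is at the end, add FOLLOW(rest) = { 'end', 'if' }.
In rest : stmts rest: add FIRST(rest) = { id, num }.
In rest : num stmts: stmts is at the end, add FOLLOW(rest) = { 'end', 'if' }.
In program : program id stmts: stmts is at the end, add FOLLOW(program) = { id, num }.
In term : num stmts stmts: add FIRST(stmts) = { id, num }.
In term : num stmts stmts: stmts is at the end, add FOLLOW(term) = { id, num }.
In term : stmts: stmts is at the end, add FOLLOW(term) = { id, num }.
Union: FOLLOW(stmts) = { $, 'end', 'if', id, num }.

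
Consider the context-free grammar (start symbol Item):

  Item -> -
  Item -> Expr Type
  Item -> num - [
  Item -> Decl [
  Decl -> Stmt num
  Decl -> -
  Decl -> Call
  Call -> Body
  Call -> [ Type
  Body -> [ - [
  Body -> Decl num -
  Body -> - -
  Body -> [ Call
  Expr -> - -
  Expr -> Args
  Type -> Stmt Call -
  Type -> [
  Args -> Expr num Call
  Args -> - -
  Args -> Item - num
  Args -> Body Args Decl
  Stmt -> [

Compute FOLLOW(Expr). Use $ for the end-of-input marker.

In Item -> Expr Type: add FIRST(Type) = { [ }.
In Args -> Expr num Call: add FIRST(num Call) = { num }.
Union: FOLLOW(Expr) = { [, num }.

{ [, num }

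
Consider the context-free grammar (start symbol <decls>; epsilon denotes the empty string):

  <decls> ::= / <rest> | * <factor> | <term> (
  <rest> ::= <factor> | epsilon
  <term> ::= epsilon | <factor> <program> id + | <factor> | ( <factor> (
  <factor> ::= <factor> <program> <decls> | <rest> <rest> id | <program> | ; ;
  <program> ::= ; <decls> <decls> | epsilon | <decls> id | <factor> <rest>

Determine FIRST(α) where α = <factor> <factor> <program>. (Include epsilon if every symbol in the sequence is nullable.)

Add FIRST(<factor>)\{epsilon} = { (, *, /, ;, id }; <factor> is nullable, continue.
Add FIRST(<factor>)\{epsilon} = { (, *, /, ;, id }; <factor> is nullable, continue.
Add FIRST(<program>)\{epsilon} = { (, *, /, ;, id }; <program> is nullable, continue.
Every symbol is nullable, so include epsilon.

{ (, *, /, ;, id, epsilon }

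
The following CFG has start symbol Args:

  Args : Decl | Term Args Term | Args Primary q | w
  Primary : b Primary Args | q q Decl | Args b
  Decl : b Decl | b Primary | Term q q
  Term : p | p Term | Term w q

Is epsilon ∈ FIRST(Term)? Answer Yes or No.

No nonterminal in this grammar is nullable.
No production of Term has an RHS whose symbols are all nullable, so Term is not nullable.

No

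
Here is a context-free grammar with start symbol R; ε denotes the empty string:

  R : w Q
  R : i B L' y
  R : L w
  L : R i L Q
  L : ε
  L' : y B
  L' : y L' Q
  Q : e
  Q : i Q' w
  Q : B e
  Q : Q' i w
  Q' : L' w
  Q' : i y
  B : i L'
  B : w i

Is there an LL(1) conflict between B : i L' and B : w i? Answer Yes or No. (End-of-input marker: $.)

No

FIRST(i L') = { i } and FIRST(w i) = { w }.
The FIRST sets are disjoint and neither alternative is nullable — no conflict.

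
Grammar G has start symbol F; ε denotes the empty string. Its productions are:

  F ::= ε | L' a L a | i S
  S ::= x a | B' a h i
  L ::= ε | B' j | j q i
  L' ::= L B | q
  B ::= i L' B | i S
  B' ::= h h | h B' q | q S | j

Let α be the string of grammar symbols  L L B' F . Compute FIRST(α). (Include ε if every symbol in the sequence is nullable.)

Add FIRST(L)\{ε} = { h, j, q }; L is nullable, continue.
Add FIRST(L)\{ε} = { h, j, q }; L is nullable, continue.
Add FIRST(B') = { h, j, q }; B' is not nullable, stop.

{ h, j, q }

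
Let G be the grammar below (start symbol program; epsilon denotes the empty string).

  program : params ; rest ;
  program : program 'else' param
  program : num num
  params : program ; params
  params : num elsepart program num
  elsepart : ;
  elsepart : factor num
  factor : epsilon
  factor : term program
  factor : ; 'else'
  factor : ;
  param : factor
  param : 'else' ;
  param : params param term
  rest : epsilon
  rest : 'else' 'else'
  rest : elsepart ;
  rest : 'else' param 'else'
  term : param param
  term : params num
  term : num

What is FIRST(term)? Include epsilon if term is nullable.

{ 'else', ;, num, epsilon }

From term : param param: param, param nullable, take FIRST(param) ∪ FIRST(param) = { 'else', ;, num }; also epsilon since the whole RHS is nullable.
From term : params num: add FIRST(params) = { num }.
term : num contributes {num}.
Union: FIRST(term) = { 'else', ;, num, epsilon }.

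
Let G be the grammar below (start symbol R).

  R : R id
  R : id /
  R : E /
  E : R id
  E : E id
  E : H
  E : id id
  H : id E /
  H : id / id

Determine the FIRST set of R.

From R : R id: add FIRST(R) = { id }.
R : id / contributes {id}.
From R : E /: add FIRST(E) = { id }.
Union: FIRST(R) = { id }.

{ id }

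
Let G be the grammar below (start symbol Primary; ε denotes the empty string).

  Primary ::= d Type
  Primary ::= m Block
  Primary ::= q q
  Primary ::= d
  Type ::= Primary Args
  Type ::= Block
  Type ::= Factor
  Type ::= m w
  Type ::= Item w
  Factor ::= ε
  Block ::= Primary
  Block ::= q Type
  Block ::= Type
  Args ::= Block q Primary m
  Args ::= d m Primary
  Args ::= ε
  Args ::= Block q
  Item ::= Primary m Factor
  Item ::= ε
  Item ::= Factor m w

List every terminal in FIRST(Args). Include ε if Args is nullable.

From Args ::= Block q Primary m: Block nullable, take FIRST(Block) ∪ {q} = { d, m, q, w }.
Args ::= d m Primary contributes {d}.
Args ::= ε contributes ε.
From Args ::= Block q: Block nullable, take FIRST(Block) ∪ {q} = { d, m, q, w }.
Union: FIRST(Args) = { d, m, q, w, ε }.

{ d, m, q, w, ε }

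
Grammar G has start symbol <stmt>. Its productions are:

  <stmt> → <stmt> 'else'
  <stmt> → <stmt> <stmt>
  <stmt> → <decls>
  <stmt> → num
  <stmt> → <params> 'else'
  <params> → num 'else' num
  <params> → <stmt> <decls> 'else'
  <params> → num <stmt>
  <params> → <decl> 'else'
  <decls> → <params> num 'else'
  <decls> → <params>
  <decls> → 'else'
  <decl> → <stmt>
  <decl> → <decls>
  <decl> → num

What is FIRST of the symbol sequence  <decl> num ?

Add FIRST(<decl>) = { 'else', num }; <decl> is not nullable, stop.

{ 'else', num }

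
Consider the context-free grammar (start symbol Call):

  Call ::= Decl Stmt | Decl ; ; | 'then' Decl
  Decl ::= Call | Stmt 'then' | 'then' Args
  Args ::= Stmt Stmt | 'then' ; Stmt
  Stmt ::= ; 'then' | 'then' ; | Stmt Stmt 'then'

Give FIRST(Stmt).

Stmt ::= ; 'then' contributes {;}.
Stmt ::= 'then' ; contributes {'then'}.
From Stmt ::= Stmt Stmt 'then': add FIRST(Stmt) = { 'then', ; }.
Union: FIRST(Stmt) = { 'then', ; }.

{ 'then', ; }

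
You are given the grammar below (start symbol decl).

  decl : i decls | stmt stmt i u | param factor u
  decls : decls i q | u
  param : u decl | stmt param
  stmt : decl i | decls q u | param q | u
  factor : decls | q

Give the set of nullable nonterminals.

No nonterminal has an empty production or an RHS whose symbols are all nullable.

{ } (none)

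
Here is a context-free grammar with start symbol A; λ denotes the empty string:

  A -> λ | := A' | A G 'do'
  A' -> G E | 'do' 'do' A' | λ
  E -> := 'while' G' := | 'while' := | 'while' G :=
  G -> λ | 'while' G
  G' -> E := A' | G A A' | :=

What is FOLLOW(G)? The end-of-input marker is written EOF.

{ 'do', 'while', := }

In A -> A G 'do': add FIRST('do') = { 'do' }.
In A' -> G E: add FIRST(E) = { 'while', := }.
In E -> 'while' G :=: add FIRST(:=) = { := }.
In G -> 'while' G: G is at the end, add FOLLOW(G) = { 'do', 'while', := }.
In G' -> G A A': add FIRST(A A')\{λ} = { 'do', 'while', := }.
  Since A A' is nullable, also add FOLLOW(G') = { := }.
Union: FOLLOW(G) = { 'do', 'while', := }.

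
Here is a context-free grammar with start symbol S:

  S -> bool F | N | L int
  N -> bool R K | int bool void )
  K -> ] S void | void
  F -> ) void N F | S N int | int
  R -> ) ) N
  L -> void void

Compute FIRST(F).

F -> ) void N F contributes {)}.
From F -> S N int: add FIRST(S) = { bool, int, void }.
F -> int contributes {int}.
Union: FIRST(F) = { ), bool, int, void }.

{ ), bool, int, void }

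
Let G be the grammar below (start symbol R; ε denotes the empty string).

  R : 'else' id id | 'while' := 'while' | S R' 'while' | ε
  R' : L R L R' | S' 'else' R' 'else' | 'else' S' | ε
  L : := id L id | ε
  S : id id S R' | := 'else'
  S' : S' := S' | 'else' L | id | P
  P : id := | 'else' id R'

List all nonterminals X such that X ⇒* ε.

Directly nullable (have an ε-production): R, R', L.
No other nonterminal has a production whose RHS symbols are all nullable.

{ L, R, R' }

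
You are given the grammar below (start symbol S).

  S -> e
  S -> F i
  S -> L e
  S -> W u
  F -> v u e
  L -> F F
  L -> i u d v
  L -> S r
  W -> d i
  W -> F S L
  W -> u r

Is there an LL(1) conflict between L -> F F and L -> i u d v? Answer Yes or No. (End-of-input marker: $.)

FIRST(F F) = { v } and FIRST(i u d v) = { i }.
The FIRST sets are disjoint and neither alternative is nullable — no conflict.

No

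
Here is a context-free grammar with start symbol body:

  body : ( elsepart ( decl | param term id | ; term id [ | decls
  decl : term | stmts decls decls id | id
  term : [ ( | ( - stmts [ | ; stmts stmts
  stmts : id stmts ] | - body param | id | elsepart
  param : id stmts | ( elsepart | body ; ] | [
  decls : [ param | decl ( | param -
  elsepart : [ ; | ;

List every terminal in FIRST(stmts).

stmts : id stmts ] contributes {id}.
stmts : - body param contributes {-}.
stmts : id contributes {id}.
From stmts : elsepart: add FIRST(elsepart) = { ;, [ }.
Union: FIRST(stmts) = { -, ;, [, id }.

{ -, ;, [, id }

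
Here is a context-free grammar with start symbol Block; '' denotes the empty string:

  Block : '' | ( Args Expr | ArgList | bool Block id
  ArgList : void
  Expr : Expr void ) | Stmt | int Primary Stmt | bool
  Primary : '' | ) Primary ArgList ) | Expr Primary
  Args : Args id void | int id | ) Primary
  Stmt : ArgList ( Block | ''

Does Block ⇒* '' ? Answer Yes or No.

Block has an ''-production, so Block ⇒ ''.

Yes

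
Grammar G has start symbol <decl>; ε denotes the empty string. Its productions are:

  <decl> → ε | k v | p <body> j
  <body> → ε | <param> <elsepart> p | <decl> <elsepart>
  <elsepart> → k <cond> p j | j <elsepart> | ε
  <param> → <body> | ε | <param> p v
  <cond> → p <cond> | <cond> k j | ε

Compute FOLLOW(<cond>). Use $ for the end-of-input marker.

{ k, p }

In <elsepart> → k <cond> p j: add FIRST(p j) = { p }.
In <cond> → p <cond>: <cond> is at the end, add FOLLOW(<cond>) = { k, p }.
In <cond> → <cond> k j: add FIRST(k j) = { k }.
Union: FOLLOW(<cond>) = { k, p }.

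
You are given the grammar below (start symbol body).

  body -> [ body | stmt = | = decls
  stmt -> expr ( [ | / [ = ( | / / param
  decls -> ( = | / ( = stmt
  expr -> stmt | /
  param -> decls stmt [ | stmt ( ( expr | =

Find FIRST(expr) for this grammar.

From expr -> stmt: add FIRST(stmt) = { / }.
expr -> / contributes {/}.
Union: FIRST(expr) = { / }.

{ / }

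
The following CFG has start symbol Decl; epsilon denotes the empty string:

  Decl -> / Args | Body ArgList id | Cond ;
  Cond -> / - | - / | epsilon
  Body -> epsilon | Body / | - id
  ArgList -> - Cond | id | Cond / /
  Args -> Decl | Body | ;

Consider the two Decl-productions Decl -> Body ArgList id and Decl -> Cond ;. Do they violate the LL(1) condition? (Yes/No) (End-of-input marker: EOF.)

Yes

FIRST(Body ArgList id) = { -, /, id } and FIRST(Cond ;) = { -, /, ; }.
Both contain -, so the two alternatives are not disjoint — LL(1) conflict.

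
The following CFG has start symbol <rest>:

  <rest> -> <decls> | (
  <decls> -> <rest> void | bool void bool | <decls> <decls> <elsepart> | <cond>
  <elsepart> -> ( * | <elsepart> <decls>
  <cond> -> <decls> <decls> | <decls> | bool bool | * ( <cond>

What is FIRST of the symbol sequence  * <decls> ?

* is a terminal; add {*} and stop.

{ * }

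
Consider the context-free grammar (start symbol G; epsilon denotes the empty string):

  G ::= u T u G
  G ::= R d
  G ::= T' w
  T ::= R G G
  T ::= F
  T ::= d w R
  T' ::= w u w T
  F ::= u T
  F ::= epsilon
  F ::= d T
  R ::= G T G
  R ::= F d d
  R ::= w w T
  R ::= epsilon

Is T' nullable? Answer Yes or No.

Nullable nonterminals: F, R, T.
No production of T' has an RHS whose symbols are all nullable, so T' is not nullable.

No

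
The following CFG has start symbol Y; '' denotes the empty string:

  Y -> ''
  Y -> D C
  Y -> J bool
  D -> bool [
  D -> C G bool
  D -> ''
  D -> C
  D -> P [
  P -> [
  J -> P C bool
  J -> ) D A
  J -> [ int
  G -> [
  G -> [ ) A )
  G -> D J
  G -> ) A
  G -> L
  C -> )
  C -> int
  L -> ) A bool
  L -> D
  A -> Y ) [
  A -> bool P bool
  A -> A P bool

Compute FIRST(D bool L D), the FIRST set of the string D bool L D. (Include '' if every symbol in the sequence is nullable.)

{ ), [, bool, int }

Add FIRST(D)\{''} = { ), [, bool, int }; D is nullable, continue.
bool is a terminal; add {bool} and stop.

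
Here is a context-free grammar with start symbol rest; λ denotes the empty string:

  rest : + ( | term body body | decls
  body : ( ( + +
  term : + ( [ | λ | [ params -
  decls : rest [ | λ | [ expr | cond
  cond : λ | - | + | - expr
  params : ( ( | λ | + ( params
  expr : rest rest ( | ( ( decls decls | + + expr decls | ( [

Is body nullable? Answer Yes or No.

Nullable nonterminals: cond, decls, params, rest, term.
No production of body has an RHS whose symbols are all nullable, so body is not nullable.

No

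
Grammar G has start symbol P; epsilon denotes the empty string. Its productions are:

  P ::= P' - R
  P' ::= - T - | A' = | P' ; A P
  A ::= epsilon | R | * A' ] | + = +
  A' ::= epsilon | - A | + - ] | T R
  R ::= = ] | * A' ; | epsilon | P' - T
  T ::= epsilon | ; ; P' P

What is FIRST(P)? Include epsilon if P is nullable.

{ *, +, -, ;, = }

From P ::= P' - R: add FIRST(P') = { *, +, -, ;, = }.
Union: FIRST(P) = { *, +, -, ;, = }.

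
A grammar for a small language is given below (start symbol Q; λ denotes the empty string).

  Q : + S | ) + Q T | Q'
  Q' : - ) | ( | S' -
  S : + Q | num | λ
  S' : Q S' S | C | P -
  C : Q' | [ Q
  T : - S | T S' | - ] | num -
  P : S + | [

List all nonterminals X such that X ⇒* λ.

Directly nullable (have an λ-production): S.
No other nonterminal has a production whose RHS symbols are all nullable.

{ S }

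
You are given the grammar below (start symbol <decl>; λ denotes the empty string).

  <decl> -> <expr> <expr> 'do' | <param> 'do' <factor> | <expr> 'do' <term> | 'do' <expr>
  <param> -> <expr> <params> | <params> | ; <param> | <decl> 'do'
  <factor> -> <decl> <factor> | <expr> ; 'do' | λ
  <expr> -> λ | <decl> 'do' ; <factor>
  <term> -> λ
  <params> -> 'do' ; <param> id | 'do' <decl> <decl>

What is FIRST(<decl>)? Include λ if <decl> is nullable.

From <decl> -> <expr> <expr> 'do': <expr>, <expr> nullable, take FIRST(<expr>) ∪ FIRST(<expr>) ∪ {'do'} = { 'do', ; }.
From <decl> -> <param> 'do' <factor>: add FIRST(<param>) = { 'do', ; }.
From <decl> -> <expr> 'do' <term>: <expr> nullable, take FIRST(<expr>) ∪ {'do'} = { 'do', ; }.
<decl> -> 'do' <expr> contributes {'do'}.
Union: FIRST(<decl>) = { 'do', ; }.

{ 'do', ; }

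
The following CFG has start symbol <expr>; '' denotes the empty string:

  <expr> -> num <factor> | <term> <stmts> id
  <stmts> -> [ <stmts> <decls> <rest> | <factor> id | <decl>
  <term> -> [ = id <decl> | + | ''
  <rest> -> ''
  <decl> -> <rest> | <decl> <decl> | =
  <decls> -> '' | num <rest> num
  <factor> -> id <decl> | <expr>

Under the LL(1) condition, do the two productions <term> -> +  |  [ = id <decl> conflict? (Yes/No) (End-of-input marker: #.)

No

FIRST(+) = { + } and FIRST([ = id <decl>) = { [ }.
The FIRST sets are disjoint and neither alternative is nullable — no conflict.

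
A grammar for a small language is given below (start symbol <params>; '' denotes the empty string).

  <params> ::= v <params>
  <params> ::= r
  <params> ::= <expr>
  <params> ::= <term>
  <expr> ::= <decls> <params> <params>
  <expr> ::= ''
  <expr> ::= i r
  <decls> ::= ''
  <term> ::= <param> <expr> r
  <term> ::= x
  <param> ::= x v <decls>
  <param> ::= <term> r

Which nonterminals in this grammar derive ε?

Directly nullable (have an ''-production): <expr>, <decls>.
<params> ::= <expr> with every symbol nullable, so <params> is nullable.
No other nonterminal has a production whose RHS symbols are all nullable.

{ <decls>, <expr>, <params> }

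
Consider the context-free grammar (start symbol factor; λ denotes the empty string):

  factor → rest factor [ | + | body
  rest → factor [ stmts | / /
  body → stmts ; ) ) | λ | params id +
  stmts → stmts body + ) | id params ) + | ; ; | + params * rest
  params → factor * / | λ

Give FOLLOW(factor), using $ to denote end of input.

{ $, *, [ }

factor is the start symbol, so $ ∈ FOLLOW(factor).
In factor → rest factor [: add FIRST([) = { [ }.
In rest → factor [ stmts: add FIRST([ stmts) = { [ }.
In params → factor * /: add FIRST(* /) = { * }.
Union: FOLLOW(factor) = { $, *, [ }.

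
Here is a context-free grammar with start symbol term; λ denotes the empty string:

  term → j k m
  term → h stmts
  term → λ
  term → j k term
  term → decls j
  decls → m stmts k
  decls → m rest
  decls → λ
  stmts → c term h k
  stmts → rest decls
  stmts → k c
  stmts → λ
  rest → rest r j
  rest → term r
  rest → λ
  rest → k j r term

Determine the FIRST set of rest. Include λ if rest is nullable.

From rest → rest r j: rest nullable, take FIRST(rest) ∪ {r} = { h, j, k, m, r }.
From rest → term r: term nullable, take FIRST(term) ∪ {r} = { h, j, m, r }.
rest → λ contributes λ.
rest → k j r term contributes {k}.
Union: FIRST(rest) = { h, j, k, m, r, λ }.

{ h, j, k, m, r, λ }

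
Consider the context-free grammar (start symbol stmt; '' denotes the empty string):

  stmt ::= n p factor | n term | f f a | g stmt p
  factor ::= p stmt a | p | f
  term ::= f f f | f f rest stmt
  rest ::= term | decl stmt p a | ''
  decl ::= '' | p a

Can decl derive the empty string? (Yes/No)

decl has an ''-production, so decl ⇒ ''.

Yes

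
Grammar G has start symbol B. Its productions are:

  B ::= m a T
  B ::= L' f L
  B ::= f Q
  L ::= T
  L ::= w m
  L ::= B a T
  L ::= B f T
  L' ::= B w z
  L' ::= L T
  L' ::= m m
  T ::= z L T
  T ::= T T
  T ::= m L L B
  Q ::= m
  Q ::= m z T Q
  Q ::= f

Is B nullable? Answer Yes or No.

No

No nonterminal in this grammar is nullable.
No production of B has an RHS whose symbols are all nullable, so B is not nullable.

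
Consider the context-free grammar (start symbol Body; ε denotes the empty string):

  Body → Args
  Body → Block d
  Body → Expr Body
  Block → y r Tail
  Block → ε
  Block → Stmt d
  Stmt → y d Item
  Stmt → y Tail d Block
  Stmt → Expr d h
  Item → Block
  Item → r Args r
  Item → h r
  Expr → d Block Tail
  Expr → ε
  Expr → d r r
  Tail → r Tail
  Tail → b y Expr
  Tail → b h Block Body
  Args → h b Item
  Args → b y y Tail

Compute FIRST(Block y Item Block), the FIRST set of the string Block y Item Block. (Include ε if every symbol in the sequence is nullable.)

Add FIRST(Block)\{ε} = { d, y }; Block is nullable, continue.
y is a terminal; add {y} and stop.

{ d, y }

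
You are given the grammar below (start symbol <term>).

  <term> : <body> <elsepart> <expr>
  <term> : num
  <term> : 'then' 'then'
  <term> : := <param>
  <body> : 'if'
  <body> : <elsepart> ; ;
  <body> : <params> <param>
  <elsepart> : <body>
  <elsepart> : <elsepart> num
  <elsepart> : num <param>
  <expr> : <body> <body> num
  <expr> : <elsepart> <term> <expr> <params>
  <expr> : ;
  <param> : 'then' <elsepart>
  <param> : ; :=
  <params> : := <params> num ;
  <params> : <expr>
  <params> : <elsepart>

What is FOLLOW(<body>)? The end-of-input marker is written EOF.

{ EOF, 'if', 'then', :=, ;, num }

In <term> : <body> <elsepart> <expr>: add FIRST(<elsepart> <expr>) = { 'if', :=, ;, num }.
In <elsepart> : <body>: <body> is at the end, add FOLLOW(<elsepart>) = { EOF, 'if', 'then', :=, ;, num }.
In <expr> : <body> <body> num: add FIRST(<body> num) = { 'if', :=, ;, num }.
In <expr> : <body> <body> num: add FIRST(num) = { num }.
Union: FOLLOW(<body>) = { EOF, 'if', 'then', :=, ;, num }.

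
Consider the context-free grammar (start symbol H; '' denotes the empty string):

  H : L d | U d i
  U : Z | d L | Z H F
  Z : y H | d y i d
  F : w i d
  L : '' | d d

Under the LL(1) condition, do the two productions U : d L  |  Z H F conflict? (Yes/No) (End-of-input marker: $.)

Yes

FIRST(d L) = { d } and FIRST(Z H F) = { d, y }.
Both contain d, so the two alternatives are not disjoint — LL(1) conflict.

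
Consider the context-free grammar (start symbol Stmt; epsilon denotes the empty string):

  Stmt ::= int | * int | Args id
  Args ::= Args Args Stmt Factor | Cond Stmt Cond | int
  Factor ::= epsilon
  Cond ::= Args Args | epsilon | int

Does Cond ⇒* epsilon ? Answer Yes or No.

Cond has an epsilon-production, so Cond ⇒ epsilon.

Yes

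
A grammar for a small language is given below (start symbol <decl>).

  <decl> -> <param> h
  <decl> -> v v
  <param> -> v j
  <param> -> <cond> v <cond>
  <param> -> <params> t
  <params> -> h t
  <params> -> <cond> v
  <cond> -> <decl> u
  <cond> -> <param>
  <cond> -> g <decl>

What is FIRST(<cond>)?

From <cond> -> <decl> u: add FIRST(<decl>) = { g, h, v }.
From <cond> -> <param>: add FIRST(<param>) = { g, h, v }.
<cond> -> g <decl> contributes {g}.
Union: FIRST(<cond>) = { g, h, v }.

{ g, h, v }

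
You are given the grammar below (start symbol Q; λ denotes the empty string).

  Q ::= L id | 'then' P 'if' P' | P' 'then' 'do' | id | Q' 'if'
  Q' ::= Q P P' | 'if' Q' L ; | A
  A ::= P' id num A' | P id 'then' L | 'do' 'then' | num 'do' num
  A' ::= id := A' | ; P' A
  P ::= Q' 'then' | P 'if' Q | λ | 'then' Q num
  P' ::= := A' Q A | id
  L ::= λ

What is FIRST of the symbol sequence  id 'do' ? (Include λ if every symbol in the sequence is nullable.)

{ id }

id is a terminal; add {id} and stop.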